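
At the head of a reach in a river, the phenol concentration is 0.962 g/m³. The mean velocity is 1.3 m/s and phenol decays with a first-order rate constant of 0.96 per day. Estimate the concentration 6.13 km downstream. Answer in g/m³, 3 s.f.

0.913 g/m³

Travel time t = 6.13 km / 1.3 m/s = 6130/1.3 = 4715 s = 0.05458 d.
First-order decay: C = 0.962·exp(−0.96·0.05458) = 0.962·0.949 = 0.9129 g/m³.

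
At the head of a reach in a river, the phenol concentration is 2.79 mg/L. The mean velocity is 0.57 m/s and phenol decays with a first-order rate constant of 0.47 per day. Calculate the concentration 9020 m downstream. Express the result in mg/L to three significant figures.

2.56 mg/L

Travel time t = 9020 m / 0.57 m/s = 9020/0.57 = 1.582e+04 s = 0.1832 d.
First-order decay: C = 2.79·exp(−0.47·0.1832) = 2.79·0.9175 = 2.56 mg/L.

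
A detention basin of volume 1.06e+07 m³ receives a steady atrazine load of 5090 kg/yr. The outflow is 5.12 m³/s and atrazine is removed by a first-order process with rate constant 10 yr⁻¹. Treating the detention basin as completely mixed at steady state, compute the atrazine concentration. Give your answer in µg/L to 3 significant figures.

19.0 µg/L

Outflow Q = 5.12 m³/s × 3.156e+07 s/yr = 1.616e+08 m³/yr.
Steady-state CSTR mass balance: W = Q·C + k·V·C, so C = W/(Q + kV).
Q + kV = 1.616e+08 + 10·1.06e+07 = 2.676e+08 m³/yr.
C = 5090/2.676e+08 = 1.902e-05 kg/m³ = 0.01902 mg/L = 19.02 µg/L.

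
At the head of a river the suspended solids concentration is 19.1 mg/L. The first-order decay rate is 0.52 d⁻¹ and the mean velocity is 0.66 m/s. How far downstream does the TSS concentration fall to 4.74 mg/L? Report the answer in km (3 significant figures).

From C = C₀·e^(−kt), t = ln(C₀/C)/k = ln(19.1/4.74)/0.52 = 1.394/0.52 = 2.68 d.
Distance = v·t = 0.66 m/s × 2.316e+05 s = 1.528e+05 m = 152.8 km.

153 km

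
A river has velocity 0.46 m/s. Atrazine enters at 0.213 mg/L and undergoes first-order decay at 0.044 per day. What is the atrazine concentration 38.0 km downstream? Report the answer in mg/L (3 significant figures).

Travel time t = 38.0 km / 0.46 m/s = 3.8e+04/0.46 = 8.261e+04 s = 0.9561 d.
First-order decay: C = 0.213·exp(−0.044·0.9561) = 0.213·0.9588 = 0.2042 mg/L.

0.204 mg/L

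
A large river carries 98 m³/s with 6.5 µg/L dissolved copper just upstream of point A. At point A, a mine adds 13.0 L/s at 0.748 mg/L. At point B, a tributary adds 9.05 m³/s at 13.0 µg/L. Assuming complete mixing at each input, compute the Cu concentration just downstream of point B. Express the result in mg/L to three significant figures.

6.5 µg/L = 0.0065 mg/L.
13.0 L/s = 0.013 m³/s.
After input A: C = (98·0.0065 + 0.013·0.748) / 98.01 = 0.006598 mg/L.
13.0 µg/L = 0.013 mg/L.
After input B: C = (98.01·0.006598 + 9.05·0.013) / 107.1 = 0.007139 mg/L.

0.00714 mg/L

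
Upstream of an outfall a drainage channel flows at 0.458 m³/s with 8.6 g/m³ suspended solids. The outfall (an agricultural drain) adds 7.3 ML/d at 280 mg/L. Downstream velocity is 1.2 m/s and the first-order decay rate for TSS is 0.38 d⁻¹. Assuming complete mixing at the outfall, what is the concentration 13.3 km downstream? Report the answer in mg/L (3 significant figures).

48.4 mg/L

7.3 ML/d = 0.08449 m³/s.
After complete mixing, C₀ = (0.08449·280 + 0.458·8.6) / 0.5425 = 50.87 mg/L.
Travel time t = 1.33e+04 m / 1.2 m/s = 1.108e+04 s = 0.1283 d.
C = 50.87·exp(−0.38·0.1283) = 50.87·0.9524 = 48.45 mg/L.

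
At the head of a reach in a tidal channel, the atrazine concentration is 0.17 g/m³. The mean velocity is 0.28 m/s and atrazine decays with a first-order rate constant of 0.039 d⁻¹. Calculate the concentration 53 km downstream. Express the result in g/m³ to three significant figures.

Travel time t = 53 km / 0.28 m/s = 5.3e+04/0.28 = 1.893e+05 s = 2.191 d.
First-order decay: C = 0.17·exp(−0.039·2.191) = 0.17·0.9181 = 0.1561 g/m³.

0.156 g/m³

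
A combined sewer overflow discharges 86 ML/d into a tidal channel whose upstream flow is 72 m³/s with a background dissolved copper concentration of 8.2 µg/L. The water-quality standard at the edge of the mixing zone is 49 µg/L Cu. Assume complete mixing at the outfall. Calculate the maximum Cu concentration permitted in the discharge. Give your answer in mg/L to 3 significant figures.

3.00 mg/L

86 ML/d = 0.9954 m³/s.
8.2 µg/L = 0.0082 mg/L.
49 µg/L = 0.049 mg/L.
Mass balance: 0.049·73 = 0.9954·Cₑ + 72·0.0082.
Cₑ = (3.577 − 0.5904) / 0.9954 = 3 mg/L.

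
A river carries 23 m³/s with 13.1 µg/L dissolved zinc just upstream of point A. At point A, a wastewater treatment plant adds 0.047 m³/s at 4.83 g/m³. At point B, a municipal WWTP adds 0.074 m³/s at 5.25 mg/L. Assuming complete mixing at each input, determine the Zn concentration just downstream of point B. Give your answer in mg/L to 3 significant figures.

13.1 µg/L = 0.0131 mg/L.
After input A: C = (23·0.0131 + 0.047·4.83) / 23.05 = 0.02292 mg/L.
After input B: C = (23.05·0.02292 + 0.074·5.25) / 23.12 = 0.03965 mg/L.

0.0397 mg/L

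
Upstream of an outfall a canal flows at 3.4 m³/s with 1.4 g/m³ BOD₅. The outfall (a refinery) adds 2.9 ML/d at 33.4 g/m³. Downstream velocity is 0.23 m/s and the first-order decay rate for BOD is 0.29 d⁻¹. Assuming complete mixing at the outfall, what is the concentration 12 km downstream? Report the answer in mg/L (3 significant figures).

1.44 mg/L

2.9 ML/d = 0.03356 m³/s.
After complete mixing, C₀ = (0.03356·33.4 + 3.4·1.4) / 3.434 = 1.713 mg/L.
Travel time t = 1.2e+04 m / 0.23 m/s = 5.217e+04 s = 0.6039 d.
C = 1.713·exp(−0.29·0.6039) = 1.713·0.8394 = 1.438 mg/L.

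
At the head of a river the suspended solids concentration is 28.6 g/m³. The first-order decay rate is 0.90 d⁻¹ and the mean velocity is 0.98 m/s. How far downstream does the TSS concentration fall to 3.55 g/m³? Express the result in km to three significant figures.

196 km

From C = C₀·e^(−kt), t = ln(C₀/C)/k = ln(28.6/3.55)/0.90 = 2.086/0.90 = 2.318 d.
Distance = v·t = 0.98 m/s × 2.003e+05 s = 1.963e+05 m = 196.3 km.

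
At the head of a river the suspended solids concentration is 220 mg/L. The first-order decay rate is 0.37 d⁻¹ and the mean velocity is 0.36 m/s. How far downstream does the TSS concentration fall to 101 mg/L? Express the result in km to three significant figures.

From C = C₀·e^(−kt), t = ln(C₀/C)/k = ln(220/101)/0.37 = 0.7785/0.37 = 2.104 d.
Distance = v·t = 0.36 m/s × 1.818e+05 s = 6.545e+04 m = 65.45 km.

65.4 km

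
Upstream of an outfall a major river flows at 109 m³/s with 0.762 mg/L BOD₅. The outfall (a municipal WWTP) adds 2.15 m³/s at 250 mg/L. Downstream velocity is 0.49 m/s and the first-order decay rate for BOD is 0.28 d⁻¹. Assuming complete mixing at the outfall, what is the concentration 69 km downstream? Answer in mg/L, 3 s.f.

3.54 mg/L

After complete mixing, C₀ = (2.15·250 + 109·0.762) / 111.2 = 5.583 mg/L.
Travel time t = 6.9e+04 m / 0.49 m/s = 1.408e+05 s = 1.63 d.
C = 5.583·exp(−0.28·1.63) = 5.583·0.6336 = 3.537 mg/L.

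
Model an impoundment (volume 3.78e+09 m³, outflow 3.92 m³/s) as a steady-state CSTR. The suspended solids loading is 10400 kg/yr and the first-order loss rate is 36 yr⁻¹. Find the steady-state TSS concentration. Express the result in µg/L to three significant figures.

0.0764 µg/L

Outflow Q = 3.92 m³/s × 3.156e+07 s/yr = 1.237e+08 m³/yr.
Steady-state CSTR mass balance: W = Q·C + k·V·C, so C = W/(Q + kV).
Q + kV = 1.237e+08 + 36·3.78e+09 = 1.362e+11 m³/yr.
C = 10400/1.362e+11 = 7.636e-08 kg/m³ = 7.636e-05 mg/L = 0.07636 µg/L.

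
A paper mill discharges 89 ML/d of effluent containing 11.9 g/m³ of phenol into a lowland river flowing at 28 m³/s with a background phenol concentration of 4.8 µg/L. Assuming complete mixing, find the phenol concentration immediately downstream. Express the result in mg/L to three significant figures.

89 ML/d = 1.03 m³/s.
4.8 µg/L = 0.0048 mg/L.
Flow-weighted mixing gives C = (1.03·11.9 + 28·0.0048) / (1.03 + 28) = 12.39/29.03 = 0.4269 mg/L.

0.427 mg/L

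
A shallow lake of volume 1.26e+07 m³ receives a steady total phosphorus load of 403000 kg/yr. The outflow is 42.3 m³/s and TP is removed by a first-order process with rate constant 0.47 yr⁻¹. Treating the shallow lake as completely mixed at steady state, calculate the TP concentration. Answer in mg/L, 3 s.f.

0.301 mg/L

Outflow Q = 42.3 m³/s × 3.156e+07 s/yr = 1.335e+09 m³/yr.
Steady-state CSTR mass balance: W = Q·C + k·V·C, so C = W/(Q + kV).
Q + kV = 1.335e+09 + 0.47·1.26e+07 = 1.341e+09 m³/yr.
C = 403000/1.341e+09 = 0.0003006 kg/m³ = 0.3006 mg/L.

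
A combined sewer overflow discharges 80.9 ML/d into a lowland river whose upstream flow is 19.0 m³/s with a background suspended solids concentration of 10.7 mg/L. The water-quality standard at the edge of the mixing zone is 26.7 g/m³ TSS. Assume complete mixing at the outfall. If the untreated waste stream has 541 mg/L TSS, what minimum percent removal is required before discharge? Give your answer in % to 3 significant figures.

35.1 %

80.9 ML/d = 0.9363 m³/s.
Mass balance: 26.7·19.94 = 0.9363·Cₑ + 19·10.7.
Cₑ = (532.3 − 203.3) / 0.9363 = 351.4 mg/L.
Required removal = 1 − 351.4/541 = 35.05 %.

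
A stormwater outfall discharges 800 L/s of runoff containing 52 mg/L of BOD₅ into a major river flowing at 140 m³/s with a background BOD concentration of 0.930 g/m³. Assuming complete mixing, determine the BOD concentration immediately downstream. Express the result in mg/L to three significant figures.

800 L/s = 0.8 m³/s.
Flow-weighted mixing gives C = (0.8·52 + 140·0.93) / (0.8 + 140) = 171.8/140.8 = 1.22 mg/L.

1.22 mg/L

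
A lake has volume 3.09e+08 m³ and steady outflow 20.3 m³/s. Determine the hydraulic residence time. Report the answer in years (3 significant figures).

Q = 20.3 m³/s × 3.156e+07 s/yr = 6.406e+08 m³/yr.
Hydraulic residence time τ = V/Q = 3.09e+08/6.406e+08 = 0.4823 yr.

0.482 yr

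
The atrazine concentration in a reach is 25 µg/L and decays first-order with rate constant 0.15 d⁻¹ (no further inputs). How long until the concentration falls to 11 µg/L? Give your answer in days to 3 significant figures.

t = ln(C₀/C)/k = ln(25/11)/0.15 = 0.821/0.15 = 5.473 d.

5.47 d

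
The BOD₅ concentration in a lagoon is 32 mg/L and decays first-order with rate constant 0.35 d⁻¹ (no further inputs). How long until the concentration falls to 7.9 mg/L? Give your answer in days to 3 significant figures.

4.00 d

t = ln(C₀/C)/k = ln(32/7.9)/0.35 = 1.399/0.35 = 3.997 d.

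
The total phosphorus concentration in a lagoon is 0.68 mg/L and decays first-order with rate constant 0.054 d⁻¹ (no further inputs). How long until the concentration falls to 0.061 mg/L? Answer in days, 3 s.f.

44.7 d

t = ln(C₀/C)/k = ln(0.68/0.061)/0.054 = 2.411/0.054 = 44.65 d.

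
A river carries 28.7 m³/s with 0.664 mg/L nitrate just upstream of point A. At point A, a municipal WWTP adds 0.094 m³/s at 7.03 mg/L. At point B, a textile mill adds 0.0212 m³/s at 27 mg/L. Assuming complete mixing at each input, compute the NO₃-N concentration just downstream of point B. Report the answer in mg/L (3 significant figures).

0.704 mg/L

After input A: C = (28.7·0.664 + 0.094·7.03) / 28.79 = 0.6848 mg/L.
After input B: C = (28.79·0.6848 + 0.0212·27) / 28.82 = 0.7041 mg/L.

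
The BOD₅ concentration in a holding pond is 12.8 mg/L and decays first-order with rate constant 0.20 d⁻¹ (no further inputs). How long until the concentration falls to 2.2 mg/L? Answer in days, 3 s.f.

t = ln(C₀/C)/k = ln(12.8/2.2)/0.20 = 1.761/0.20 = 8.805 d.

8.80 d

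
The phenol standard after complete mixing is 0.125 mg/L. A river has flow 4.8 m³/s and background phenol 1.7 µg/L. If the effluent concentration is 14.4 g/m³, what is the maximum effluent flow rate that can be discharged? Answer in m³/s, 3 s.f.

0.0415 m³/s

1.7 µg/L = 0.0017 mg/L.
Mass balance at complete mixing: C_std·(Q_w + Q_r) = Q_w·C_e + Q_r·C_b.
Rearranging, Q_w = Q_r·(C_std − C_b)/(C_e − C_std) = 4.8·(0.125 − 0.0017) / (14.4 − 0.125) = 0.04146 m³/s.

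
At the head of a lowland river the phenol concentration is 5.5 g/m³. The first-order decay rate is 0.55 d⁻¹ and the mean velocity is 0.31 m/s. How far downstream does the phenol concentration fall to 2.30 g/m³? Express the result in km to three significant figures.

42.5 km

From C = C₀·e^(−kt), t = ln(C₀/C)/k = ln(5.5/2.30)/0.55 = 0.8718/0.55 = 1.585 d.
Distance = v·t = 0.31 m/s × 1.37e+05 s = 4.246e+04 m = 42.46 km.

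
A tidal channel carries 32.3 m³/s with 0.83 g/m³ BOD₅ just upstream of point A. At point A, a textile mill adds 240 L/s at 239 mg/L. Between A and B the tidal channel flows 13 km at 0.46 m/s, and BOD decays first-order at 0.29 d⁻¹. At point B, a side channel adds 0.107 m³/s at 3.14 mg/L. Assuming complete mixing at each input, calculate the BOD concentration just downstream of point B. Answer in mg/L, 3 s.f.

240 L/s = 0.24 m³/s.
After input A: C = (32.3·0.83 + 0.24·239) / 32.54 = 2.587 mg/L.
Over the 13 km reach to input B (t = 2.826e+04 s = 0.3271 d), decay gives C = 2.587·exp(−0.29·0.3271) = 2.353 mg/L.
After input B: C = (32.54·2.353 + 0.107·3.14) / 32.65 = 2.355 mg/L.

2.36 mg/L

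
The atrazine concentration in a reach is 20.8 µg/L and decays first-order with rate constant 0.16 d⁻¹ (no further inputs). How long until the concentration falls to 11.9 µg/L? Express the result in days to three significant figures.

3.49 d

t = ln(C₀/C)/k = ln(20.8/11.9)/0.16 = 0.5584/0.16 = 3.49 d.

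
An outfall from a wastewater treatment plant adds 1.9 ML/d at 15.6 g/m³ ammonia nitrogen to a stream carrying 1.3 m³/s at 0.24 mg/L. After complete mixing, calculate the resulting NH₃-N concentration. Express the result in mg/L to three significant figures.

1.9 ML/d = 0.02199 m³/s.
Conservation of mass across the mixing zone: C = (0.02199·15.6 + 1.3·0.24) / (0.02199 + 1.3) = 0.6551/1.322 = 0.4955 mg/L.

0.496 mg/L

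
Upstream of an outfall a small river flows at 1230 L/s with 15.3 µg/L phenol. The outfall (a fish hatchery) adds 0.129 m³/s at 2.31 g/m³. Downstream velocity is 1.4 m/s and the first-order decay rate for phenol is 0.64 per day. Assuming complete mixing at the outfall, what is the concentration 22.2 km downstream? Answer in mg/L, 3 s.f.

1230 L/s = 1.23 m³/s.
15.3 µg/L = 0.0153 mg/L.
After complete mixing, C₀ = (0.129·2.31 + 1.23·0.0153) / 1.359 = 0.2331 mg/L.
Travel time t = 2.22e+04 m / 1.4 m/s = 1.586e+04 s = 0.1835 d.
C = 0.2331·exp(−0.64·0.1835) = 0.2331·0.8892 = 0.2073 mg/L.

0.207 mg/L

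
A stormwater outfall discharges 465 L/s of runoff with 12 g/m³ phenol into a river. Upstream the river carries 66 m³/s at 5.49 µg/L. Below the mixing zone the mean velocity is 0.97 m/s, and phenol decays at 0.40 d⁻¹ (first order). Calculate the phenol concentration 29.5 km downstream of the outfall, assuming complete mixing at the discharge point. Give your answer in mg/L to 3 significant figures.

465 L/s = 0.465 m³/s.
5.49 µg/L = 0.00549 mg/L.
After complete mixing, C₀ = (0.465·12 + 66·0.00549) / 66.47 = 0.08941 mg/L.
Travel time t = 2.95e+04 m / 0.97 m/s = 3.041e+04 s = 0.352 d.
C = 0.08941·exp(−0.40·0.352) = 0.08941·0.8687 = 0.07766 mg/L.

0.0777 mg/L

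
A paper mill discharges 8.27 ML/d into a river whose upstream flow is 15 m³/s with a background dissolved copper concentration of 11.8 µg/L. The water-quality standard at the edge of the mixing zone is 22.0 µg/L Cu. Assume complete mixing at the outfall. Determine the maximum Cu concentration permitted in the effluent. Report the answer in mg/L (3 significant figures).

1.62 mg/L

8.27 ML/d = 0.09572 m³/s.
11.8 µg/L = 0.0118 mg/L.
22.0 µg/L = 0.022 mg/L.
Mass balance: 0.022·15.1 = 0.09572·Cₑ + 15·0.0118.
Cₑ = (0.3321 − 0.177) / 0.09572 = 1.62 mg/L.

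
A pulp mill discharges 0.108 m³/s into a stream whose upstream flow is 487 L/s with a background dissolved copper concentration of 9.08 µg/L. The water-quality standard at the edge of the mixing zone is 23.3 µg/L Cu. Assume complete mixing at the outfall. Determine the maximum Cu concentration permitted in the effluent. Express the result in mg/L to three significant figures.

0.0874 mg/L

487 L/s = 0.487 m³/s.
9.08 µg/L = 0.00908 mg/L.
23.3 µg/L = 0.0233 mg/L.
Mass balance: 0.0233·0.595 = 0.108·Cₑ + 0.487·0.00908.
Cₑ = (0.01386 − 0.004422) / 0.108 = 0.08742 mg/L.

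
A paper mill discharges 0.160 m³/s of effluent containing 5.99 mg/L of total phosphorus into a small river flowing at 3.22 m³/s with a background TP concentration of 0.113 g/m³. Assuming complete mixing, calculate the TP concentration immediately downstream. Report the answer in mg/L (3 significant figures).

By mass balance at complete mixing, C = (0.16·5.99 + 3.22·0.113) / (0.16 + 3.22) = 1.322/3.38 = 0.3912 mg/L.

0.391 mg/L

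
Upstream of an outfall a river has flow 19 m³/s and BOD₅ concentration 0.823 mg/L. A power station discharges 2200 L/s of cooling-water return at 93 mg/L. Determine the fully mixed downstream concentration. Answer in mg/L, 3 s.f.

10.4 mg/L

2200 L/s = 2.2 m³/s.
Flow-weighted mixing gives C = (2.2·93 + 19·0.823) / (2.2 + 19) = 220.2/21.2 = 10.39 mg/L.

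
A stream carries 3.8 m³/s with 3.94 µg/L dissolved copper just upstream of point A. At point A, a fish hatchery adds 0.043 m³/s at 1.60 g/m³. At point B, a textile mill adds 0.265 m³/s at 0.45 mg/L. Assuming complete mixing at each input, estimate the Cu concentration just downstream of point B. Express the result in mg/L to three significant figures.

3.94 µg/L = 0.00394 mg/L.
After input A: C = (3.8·0.00394 + 0.043·1.6) / 3.843 = 0.0218 mg/L.
After input B: C = (3.843·0.0218 + 0.265·0.45) / 4.108 = 0.04942 mg/L.

0.0494 mg/L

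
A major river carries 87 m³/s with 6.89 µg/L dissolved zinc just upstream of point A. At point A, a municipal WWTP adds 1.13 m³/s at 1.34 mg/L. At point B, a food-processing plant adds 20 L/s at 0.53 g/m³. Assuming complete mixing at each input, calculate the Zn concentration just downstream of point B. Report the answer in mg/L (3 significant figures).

6.89 µg/L = 0.00689 mg/L.
After input A: C = (87·0.00689 + 1.13·1.34) / 88.13 = 0.02398 mg/L.
20 L/s = 0.02 m³/s.
After input B: C = (88.13·0.02398 + 0.02·0.53) / 88.15 = 0.0241 mg/L.

0.0241 mg/L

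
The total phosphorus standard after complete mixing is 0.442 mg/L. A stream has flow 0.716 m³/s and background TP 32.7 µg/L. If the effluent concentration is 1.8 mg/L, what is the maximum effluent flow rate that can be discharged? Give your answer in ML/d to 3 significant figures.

32.7 µg/L = 0.0327 mg/L.
Mass balance at complete mixing: C_std·(Q_w + Q_r) = Q_w·C_e + Q_r·C_b.
Rearranging, Q_w = Q_r·(C_std − C_b)/(C_e − C_std) = 0.716·(0.442 − 0.0327) / (1.8 − 0.442) = 0.2158 m³/s.
= 18.65 ML/d.

18.6 ML/d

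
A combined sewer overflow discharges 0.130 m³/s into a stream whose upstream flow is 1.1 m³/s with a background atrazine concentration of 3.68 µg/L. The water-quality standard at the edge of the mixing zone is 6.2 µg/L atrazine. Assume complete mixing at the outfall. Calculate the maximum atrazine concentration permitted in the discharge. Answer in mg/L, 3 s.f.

3.68 µg/L = 0.00368 mg/L.
6.2 µg/L = 0.0062 mg/L.
Mass balance: 0.0062·1.23 = 0.13·Cₑ + 1.1·0.00368.
Cₑ = (0.007626 − 0.004048) / 0.13 = 0.02752 mg/L.

0.0275 mg/L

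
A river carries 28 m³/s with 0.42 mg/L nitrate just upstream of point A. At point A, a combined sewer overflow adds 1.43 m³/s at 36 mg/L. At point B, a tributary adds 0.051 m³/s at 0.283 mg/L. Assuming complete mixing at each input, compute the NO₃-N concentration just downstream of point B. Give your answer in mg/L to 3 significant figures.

2.15 mg/L

After input A: C = (28·0.42 + 1.43·36) / 29.43 = 2.149 mg/L.
After input B: C = (29.43·2.149 + 0.051·0.283) / 29.48 = 2.146 mg/L.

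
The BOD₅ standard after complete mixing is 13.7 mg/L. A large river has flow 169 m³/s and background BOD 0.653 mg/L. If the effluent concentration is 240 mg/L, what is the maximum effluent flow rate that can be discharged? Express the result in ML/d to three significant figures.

Mass balance at complete mixing: C_std·(Q_w + Q_r) = Q_w·C_e + Q_r·C_b.
Rearranging, Q_w = Q_r·(C_std − C_b)/(C_e − C_std) = 169·(13.7 − 0.653) / (240 − 13.7) = 9.743 m³/s.
= 841.8 ML/d.

842 ML/d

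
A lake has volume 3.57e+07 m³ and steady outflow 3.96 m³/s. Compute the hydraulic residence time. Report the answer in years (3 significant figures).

Q = 3.96 m³/s × 3.156e+07 s/yr = 1.25e+08 m³/yr.
Hydraulic residence time τ = V/Q = 3.57e+07/1.25e+08 = 0.2857 yr.

0.286 yr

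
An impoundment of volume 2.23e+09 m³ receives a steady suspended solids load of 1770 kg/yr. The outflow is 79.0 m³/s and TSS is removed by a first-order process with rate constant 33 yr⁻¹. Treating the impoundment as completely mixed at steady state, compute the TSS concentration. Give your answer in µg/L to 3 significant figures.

0.0233 µg/L

Outflow Q = 79.0 m³/s × 3.156e+07 s/yr = 2.493e+09 m³/yr.
Steady-state CSTR mass balance: W = Q·C + k·V·C, so C = W/(Q + kV).
Q + kV = 2.493e+09 + 33·2.23e+09 = 7.608e+10 m³/yr.
C = 1770/7.608e+10 = 2.326e-08 kg/m³ = 2.326e-05 mg/L = 0.02326 µg/L.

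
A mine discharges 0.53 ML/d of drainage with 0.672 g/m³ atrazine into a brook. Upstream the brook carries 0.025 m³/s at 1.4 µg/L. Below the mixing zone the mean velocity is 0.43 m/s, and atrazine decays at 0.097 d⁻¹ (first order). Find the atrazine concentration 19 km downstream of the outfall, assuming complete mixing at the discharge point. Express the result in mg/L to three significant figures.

0.53 ML/d = 0.006134 m³/s.
1.4 µg/L = 0.0014 mg/L.
After complete mixing, C₀ = (0.006134·0.672 + 0.025·0.0014) / 0.03113 = 0.1335 mg/L.
Travel time t = 1.9e+04 m / 0.43 m/s = 4.419e+04 s = 0.5114 d.
C = 0.1335·exp(−0.097·0.5114) = 0.1335·0.9516 = 0.1271 mg/L.

0.127 mg/L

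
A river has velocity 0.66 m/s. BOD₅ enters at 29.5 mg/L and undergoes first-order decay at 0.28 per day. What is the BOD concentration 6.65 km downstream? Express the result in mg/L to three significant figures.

28.6 mg/L

Travel time t = 6.65 km / 0.66 m/s = 6650/0.66 = 1.008e+04 s = 0.1166 d.
First-order decay: C = 29.5·exp(−0.28·0.1166) = 29.5·0.9679 = 28.55 mg/L.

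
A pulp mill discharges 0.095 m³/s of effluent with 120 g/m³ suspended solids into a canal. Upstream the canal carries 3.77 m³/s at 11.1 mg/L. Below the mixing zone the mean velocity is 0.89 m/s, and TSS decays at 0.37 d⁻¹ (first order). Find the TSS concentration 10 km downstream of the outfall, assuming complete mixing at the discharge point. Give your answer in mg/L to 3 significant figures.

13.1 mg/L

After complete mixing, C₀ = (0.095·120 + 3.77·11.1) / 3.865 = 13.78 mg/L.
Travel time t = 1e+04 m / 0.89 m/s = 1.124e+04 s = 0.13 d.
C = 13.78·exp(−0.37·0.13) = 13.78·0.953 = 13.13 mg/L.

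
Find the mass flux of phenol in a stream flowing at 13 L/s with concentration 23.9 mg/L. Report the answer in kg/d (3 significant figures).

26.8 kg/d

13 L/s = 0.013 m³/s.
Mass flux = Q·C = 0.013 m³/s × 23.9 g/m³ = 0.3107 g/s.
= 0.3107 g/s × 86.4 = 26.84 kg/d.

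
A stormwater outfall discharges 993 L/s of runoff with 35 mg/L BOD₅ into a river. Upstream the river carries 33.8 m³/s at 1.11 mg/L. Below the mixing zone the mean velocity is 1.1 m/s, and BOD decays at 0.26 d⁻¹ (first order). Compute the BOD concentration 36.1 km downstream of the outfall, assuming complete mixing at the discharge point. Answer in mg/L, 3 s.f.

993 L/s = 0.993 m³/s.
After complete mixing, C₀ = (0.993·35 + 33.8·1.11) / 34.79 = 2.077 mg/L.
Travel time t = 3.61e+04 m / 1.1 m/s = 3.282e+04 s = 0.3798 d.
C = 2.077·exp(−0.26·0.3798) = 2.077·0.906 = 1.882 mg/L.

1.88 mg/L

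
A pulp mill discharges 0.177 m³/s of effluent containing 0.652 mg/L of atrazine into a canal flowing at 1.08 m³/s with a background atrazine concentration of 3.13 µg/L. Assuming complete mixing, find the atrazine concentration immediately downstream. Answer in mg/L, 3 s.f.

0.0945 mg/L

3.13 µg/L = 0.00313 mg/L.
Conservation of mass across the mixing zone: C = (0.177·0.652 + 1.08·0.00313) / (0.177 + 1.08) = 0.1188/1.257 = 0.0945 mg/L.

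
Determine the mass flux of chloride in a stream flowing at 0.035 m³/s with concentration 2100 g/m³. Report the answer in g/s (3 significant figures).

73.5 g/s

Mass flux = Q·C = 0.035 m³/s × 2100 g/m³ = 73.5 g/s.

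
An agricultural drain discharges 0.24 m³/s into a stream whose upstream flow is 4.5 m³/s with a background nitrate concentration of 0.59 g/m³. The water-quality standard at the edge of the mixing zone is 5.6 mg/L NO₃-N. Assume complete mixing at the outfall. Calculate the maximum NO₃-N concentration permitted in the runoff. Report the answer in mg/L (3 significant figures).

Mass balance: 5.6·4.74 = 0.24·Cₑ + 4.5·0.59.
Cₑ = (26.54 − 2.655) / 0.24 = 99.54 mg/L.

99.5 mg/L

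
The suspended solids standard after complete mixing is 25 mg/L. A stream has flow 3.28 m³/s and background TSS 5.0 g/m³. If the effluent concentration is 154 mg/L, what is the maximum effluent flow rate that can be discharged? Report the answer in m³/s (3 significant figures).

0.509 m³/s

Mass balance at complete mixing: C_std·(Q_w + Q_r) = Q_w·C_e + Q_r·C_b.
Rearranging, Q_w = Q_r·(C_std − C_b)/(C_e − C_std) = 3.28·(25 − 5) / (154 − 25) = 0.5085 m³/s.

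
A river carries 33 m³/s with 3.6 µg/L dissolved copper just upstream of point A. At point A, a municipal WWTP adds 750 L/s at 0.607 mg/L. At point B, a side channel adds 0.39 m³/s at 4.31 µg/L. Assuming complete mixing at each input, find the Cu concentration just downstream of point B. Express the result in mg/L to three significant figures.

3.6 µg/L = 0.0036 mg/L.
750 L/s = 0.75 m³/s.
After input A: C = (33·0.0036 + 0.75·0.607) / 33.75 = 0.01701 mg/L.
4.31 µg/L = 0.00431 mg/L.
After input B: C = (33.75·0.01701 + 0.39·0.00431) / 34.14 = 0.01686 mg/L.

0.0169 mg/L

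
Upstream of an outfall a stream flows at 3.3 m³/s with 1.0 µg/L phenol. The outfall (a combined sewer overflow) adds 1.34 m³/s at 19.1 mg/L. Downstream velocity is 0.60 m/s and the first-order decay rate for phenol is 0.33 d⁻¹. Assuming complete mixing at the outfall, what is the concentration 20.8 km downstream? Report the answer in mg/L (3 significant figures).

1.0 µg/L = 0.001 mg/L.
After complete mixing, C₀ = (1.34·19.1 + 3.3·0.001) / 4.64 = 5.517 mg/L.
Travel time t = 2.08e+04 m / 0.60 m/s = 3.467e+04 s = 0.4012 d.
C = 5.517·exp(−0.33·0.4012) = 5.517·0.876 = 4.833 mg/L.

4.83 mg/L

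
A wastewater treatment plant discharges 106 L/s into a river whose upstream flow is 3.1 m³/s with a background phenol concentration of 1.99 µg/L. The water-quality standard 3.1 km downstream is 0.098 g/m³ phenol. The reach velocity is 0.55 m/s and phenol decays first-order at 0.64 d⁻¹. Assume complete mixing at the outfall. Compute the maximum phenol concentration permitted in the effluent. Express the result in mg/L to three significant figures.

3.03 mg/L

106 L/s = 0.106 m³/s.
1.99 µg/L = 0.00199 mg/L.
Travel time to the compliance point: t = 3100/0.55 = 5636 s = 0.06524 d; decay factor exp(−0.64·0.06524) = 0.9591.
So the concentration just after mixing may be at most 0.098/0.9591 = 0.1022 mg/L.
Mass balance: 0.1022·3.206 = 0.106·Cₑ + 3.1·0.00199.
Cₑ = (0.3276 − 0.006169) / 0.106 = 3.032 mg/L.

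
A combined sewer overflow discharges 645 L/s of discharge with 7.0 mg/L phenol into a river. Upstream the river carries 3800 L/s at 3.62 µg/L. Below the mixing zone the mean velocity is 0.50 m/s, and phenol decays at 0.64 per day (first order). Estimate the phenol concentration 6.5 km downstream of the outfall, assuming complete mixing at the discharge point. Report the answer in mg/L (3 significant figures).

0.925 mg/L

645 L/s = 0.645 m³/s.
3800 L/s = 3.8 m³/s.
3.62 µg/L = 0.00362 mg/L.
After complete mixing, C₀ = (0.645·7 + 3.8·0.00362) / 4.445 = 1.019 mg/L.
Travel time t = 6500 m / 0.50 m/s = 1.3e+04 s = 0.1505 d.
C = 1.019·exp(−0.64·0.1505) = 1.019·0.9082 = 0.9253 mg/L.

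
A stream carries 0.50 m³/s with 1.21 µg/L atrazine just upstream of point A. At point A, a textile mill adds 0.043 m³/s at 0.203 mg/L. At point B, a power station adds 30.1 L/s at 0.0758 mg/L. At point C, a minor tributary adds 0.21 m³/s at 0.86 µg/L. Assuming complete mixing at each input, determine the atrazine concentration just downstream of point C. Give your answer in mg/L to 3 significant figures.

0.0151 mg/L

1.21 µg/L = 0.00121 mg/L.
After input A: C = (0.5·0.00121 + 0.043·0.203) / 0.543 = 0.01719 mg/L.
30.1 L/s = 0.0301 m³/s.
After input B: C = (0.543·0.01719 + 0.0301·0.0758) / 0.5731 = 0.02027 mg/L.
0.86 µg/L = 0.00086 mg/L.
After input C: C = (0.5731·0.02027 + 0.21·0.00086) / 0.7831 = 0.01506 mg/L.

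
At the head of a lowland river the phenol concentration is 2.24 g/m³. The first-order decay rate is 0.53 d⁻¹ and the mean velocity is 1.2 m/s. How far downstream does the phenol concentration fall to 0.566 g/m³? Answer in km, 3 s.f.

269 km

From C = C₀·e^(−kt), t = ln(C₀/C)/k = ln(2.24/0.566)/0.53 = 1.376/0.53 = 2.596 d.
Distance = v·t = 1.2 m/s × 2.243e+05 s = 2.691e+05 m = 269.1 km.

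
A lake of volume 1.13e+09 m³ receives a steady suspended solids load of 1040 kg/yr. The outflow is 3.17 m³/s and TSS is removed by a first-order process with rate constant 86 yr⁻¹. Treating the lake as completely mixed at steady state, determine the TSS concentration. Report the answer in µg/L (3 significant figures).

0.0107 µg/L

Outflow Q = 3.17 m³/s × 3.156e+07 s/yr = 1e+08 m³/yr.
Steady-state CSTR mass balance: W = Q·C + k·V·C, so C = W/(Q + kV).
Q + kV = 1e+08 + 86·1.13e+09 = 9.728e+10 m³/yr.
C = 1040/9.728e+10 = 1.069e-08 kg/m³ = 1.069e-05 mg/L = 0.01069 µg/L.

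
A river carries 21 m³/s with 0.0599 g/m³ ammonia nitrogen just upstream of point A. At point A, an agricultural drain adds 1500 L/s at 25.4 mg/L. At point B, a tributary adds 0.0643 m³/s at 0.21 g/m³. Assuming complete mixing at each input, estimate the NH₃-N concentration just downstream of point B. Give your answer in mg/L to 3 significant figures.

1500 L/s = 1.5 m³/s.
After input A: C = (21·0.0599 + 1.5·25.4) / 22.5 = 1.749 mg/L.
After input B: C = (22.5·1.749 + 0.0643·0.21) / 22.56 = 1.745 mg/L.

1.74 mg/L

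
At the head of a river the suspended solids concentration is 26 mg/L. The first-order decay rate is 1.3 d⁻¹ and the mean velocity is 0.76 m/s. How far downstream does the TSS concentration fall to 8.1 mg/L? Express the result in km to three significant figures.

58.9 km

From C = C₀·e^(−kt), t = ln(C₀/C)/k = ln(26/8.1)/1.3 = 1.166/1.3 = 0.8971 d.
Distance = v·t = 0.76 m/s × 7.751e+04 s = 5.891e+04 m = 58.91 km.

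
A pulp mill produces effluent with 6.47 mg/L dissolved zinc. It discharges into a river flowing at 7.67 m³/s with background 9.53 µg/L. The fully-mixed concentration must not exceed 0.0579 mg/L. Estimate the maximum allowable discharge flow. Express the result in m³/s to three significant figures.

9.53 µg/L = 0.00953 mg/L.
Mass balance at complete mixing: C_std·(Q_w + Q_r) = Q_w·C_e + Q_r·C_b.
Rearranging, Q_w = Q_r·(C_std − C_b)/(C_e − C_std) = 7.67·(0.0579 − 0.00953) / (6.47 − 0.0579) = 0.05786 m³/s.

0.0579 m³/s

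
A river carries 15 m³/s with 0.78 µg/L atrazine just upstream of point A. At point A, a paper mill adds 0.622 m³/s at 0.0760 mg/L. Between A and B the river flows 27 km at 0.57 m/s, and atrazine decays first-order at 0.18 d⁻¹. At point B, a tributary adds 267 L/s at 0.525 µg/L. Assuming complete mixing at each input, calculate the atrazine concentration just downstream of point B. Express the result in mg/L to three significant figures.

0.78 µg/L = 0.00078 mg/L.
After input A: C = (15·0.00078 + 0.622·0.076) / 15.62 = 0.003775 mg/L.
Over the 27 km reach to input B (t = 4.737e+04 s = 0.5482 d), decay gives C = 0.003775·exp(−0.18·0.5482) = 0.00342 mg/L.
267 L/s = 0.267 m³/s.
0.525 µg/L = 0.000525 mg/L.
After input B: C = (15.62·0.00342 + 0.267·0.000525) / 15.89 = 0.003372 mg/L.

0.00337 mg/L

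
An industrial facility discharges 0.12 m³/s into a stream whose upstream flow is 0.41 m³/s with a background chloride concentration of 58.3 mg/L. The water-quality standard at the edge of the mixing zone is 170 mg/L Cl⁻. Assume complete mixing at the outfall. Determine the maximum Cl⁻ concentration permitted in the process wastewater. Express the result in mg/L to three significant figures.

552 mg/L

Mass balance: 170·0.53 = 0.12·Cₑ + 0.41·58.3.
Cₑ = (90.1 − 23.9) / 0.12 = 551.6 mg/L.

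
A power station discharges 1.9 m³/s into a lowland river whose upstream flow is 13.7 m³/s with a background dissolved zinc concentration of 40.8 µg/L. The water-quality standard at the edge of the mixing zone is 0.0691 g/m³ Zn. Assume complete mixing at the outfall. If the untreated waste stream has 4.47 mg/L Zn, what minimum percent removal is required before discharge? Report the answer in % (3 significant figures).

40.8 µg/L = 0.0408 mg/L.
Mass balance: 0.0691·15.6 = 1.9·Cₑ + 13.7·0.0408.
Cₑ = (1.078 − 0.559) / 1.9 = 0.2732 mg/L.
Required removal = 1 − 0.2732/4.47 = 93.89 %.

93.9 %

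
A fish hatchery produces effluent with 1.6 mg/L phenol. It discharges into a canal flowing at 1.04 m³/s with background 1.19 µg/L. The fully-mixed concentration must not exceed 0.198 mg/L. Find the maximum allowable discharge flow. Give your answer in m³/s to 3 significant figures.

1.19 µg/L = 0.00119 mg/L.
Mass balance at complete mixing: C_std·(Q_w + Q_r) = Q_w·C_e + Q_r·C_b.
Rearranging, Q_w = Q_r·(C_std − C_b)/(C_e − C_std) = 1.04·(0.198 − 0.00119) / (1.6 − 0.198) = 0.146 m³/s.

0.146 m³/s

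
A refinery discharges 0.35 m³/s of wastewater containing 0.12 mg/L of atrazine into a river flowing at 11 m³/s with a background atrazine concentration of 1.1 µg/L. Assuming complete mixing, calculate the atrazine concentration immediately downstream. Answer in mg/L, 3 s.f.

1.1 µg/L = 0.0011 mg/L.
Flow-weighted mixing gives C = (0.35·0.12 + 11·0.0011) / (0.35 + 11) = 0.0541/11.35 = 0.004767 mg/L.

0.00477 mg/L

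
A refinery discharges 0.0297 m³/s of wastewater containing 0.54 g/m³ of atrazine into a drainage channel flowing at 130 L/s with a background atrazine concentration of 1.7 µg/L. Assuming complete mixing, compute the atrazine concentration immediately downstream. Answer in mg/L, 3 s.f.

130 L/s = 0.13 m³/s.
1.7 µg/L = 0.0017 mg/L.
Flow-weighted mixing gives C = (0.0297·0.54 + 0.13·0.0017) / (0.0297 + 0.13) = 0.01626/0.1597 = 0.1018 mg/L.

0.102 mg/L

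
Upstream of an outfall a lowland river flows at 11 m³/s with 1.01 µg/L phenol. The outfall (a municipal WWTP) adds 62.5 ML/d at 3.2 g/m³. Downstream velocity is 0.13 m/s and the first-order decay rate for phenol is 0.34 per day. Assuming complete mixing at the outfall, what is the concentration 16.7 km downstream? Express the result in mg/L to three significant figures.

0.120 mg/L

62.5 ML/d = 0.7234 m³/s.
1.01 µg/L = 0.00101 mg/L.
After complete mixing, C₀ = (0.7234·3.2 + 11·0.00101) / 11.72 = 0.1984 mg/L.
Travel time t = 1.67e+04 m / 0.13 m/s = 1.285e+05 s = 1.487 d.
C = 0.1984·exp(−0.34·1.487) = 0.1984·0.6032 = 0.1197 mg/L.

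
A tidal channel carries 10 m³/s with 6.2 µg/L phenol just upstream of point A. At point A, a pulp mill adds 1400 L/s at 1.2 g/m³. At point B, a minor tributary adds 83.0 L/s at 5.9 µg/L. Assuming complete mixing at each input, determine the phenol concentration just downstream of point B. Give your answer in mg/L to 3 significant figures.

0.152 mg/L

6.2 µg/L = 0.0062 mg/L.
1400 L/s = 1.4 m³/s.
After input A: C = (10·0.0062 + 1.4·1.2) / 11.4 = 0.1528 mg/L.
83.0 L/s = 0.083 m³/s.
5.9 µg/L = 0.0059 mg/L.
After input B: C = (11.4·0.1528 + 0.083·0.0059) / 11.48 = 0.1517 mg/L.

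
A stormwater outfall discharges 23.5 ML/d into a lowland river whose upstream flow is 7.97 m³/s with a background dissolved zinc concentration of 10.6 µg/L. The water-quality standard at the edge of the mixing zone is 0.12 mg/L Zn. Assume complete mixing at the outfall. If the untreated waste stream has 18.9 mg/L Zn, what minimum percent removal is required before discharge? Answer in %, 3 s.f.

82.4 %

23.5 ML/d = 0.272 m³/s.
10.6 µg/L = 0.0106 mg/L.
Mass balance: 0.12·8.242 = 0.272·Cₑ + 7.97·0.0106.
Cₑ = (0.989 − 0.08448) / 0.272 = 3.326 mg/L.
Required removal = 1 − 3.326/18.9 = 82.4 %.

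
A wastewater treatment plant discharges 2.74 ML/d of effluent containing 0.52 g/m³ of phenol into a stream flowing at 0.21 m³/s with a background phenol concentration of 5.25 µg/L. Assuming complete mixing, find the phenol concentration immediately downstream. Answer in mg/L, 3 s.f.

0.0728 mg/L

2.74 ML/d = 0.03171 m³/s.
5.25 µg/L = 0.00525 mg/L.
By mass balance at complete mixing, C = (0.03171·0.52 + 0.21·0.00525) / (0.03171 + 0.21) = 0.01759/0.2417 = 0.07279 mg/L.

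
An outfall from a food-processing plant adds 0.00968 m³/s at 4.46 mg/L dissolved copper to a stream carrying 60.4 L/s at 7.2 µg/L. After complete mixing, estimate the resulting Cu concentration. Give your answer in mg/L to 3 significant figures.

0.622 mg/L

60.4 L/s = 0.0604 m³/s.
7.2 µg/L = 0.0072 mg/L.
Flow-weighted mixing gives C = (0.00968·4.46 + 0.0604·0.0072) / (0.00968 + 0.0604) = 0.04361/0.07008 = 0.6223 mg/L.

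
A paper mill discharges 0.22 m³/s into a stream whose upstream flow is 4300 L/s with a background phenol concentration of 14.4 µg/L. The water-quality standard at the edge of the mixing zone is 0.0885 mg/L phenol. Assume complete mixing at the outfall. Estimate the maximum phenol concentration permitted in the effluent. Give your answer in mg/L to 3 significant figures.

1.54 mg/L

4300 L/s = 4.3 m³/s.
14.4 µg/L = 0.0144 mg/L.
Mass balance: 0.0885·4.52 = 0.22·Cₑ + 4.3·0.0144.
Cₑ = (0.4 − 0.06192) / 0.22 = 1.537 mg/L.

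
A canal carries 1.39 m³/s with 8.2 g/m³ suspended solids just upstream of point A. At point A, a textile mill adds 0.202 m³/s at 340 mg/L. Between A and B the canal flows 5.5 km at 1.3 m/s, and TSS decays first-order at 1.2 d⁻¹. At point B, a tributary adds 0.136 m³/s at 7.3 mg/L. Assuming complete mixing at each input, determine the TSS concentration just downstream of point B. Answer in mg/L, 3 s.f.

After input A: C = (1.39·8.2 + 0.202·340) / 1.592 = 50.3 mg/L.
Over the 5.5 km reach to input B (t = 4231 s = 0.04897 d), decay gives C = 50.3·exp(−1.2·0.04897) = 47.43 mg/L.
After input B: C = (1.592·47.43 + 0.136·7.3) / 1.728 = 44.27 mg/L.

44.3 mg/L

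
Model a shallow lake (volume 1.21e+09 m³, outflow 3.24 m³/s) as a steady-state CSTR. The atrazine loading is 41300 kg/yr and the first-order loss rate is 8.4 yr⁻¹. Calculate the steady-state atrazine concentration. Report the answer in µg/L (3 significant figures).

4.02 µg/L

Outflow Q = 3.24 m³/s × 3.156e+07 s/yr = 1.022e+08 m³/yr.
Steady-state CSTR mass balance: W = Q·C + k·V·C, so C = W/(Q + kV).
Q + kV = 1.022e+08 + 8.4·1.21e+09 = 1.027e+10 m³/yr.
C = 41300/1.027e+10 = 4.023e-06 kg/m³ = 0.004023 mg/L = 4.023 µg/L.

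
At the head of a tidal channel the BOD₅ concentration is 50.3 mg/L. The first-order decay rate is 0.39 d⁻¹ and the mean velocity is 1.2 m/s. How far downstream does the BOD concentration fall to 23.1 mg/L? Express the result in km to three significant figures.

From C = C₀·e^(−kt), t = ln(C₀/C)/k = ln(50.3/23.1)/0.39 = 0.7782/0.39 = 1.995 d.
Distance = v·t = 1.2 m/s × 1.724e+05 s = 2.069e+05 m = 206.9 km.

207 km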